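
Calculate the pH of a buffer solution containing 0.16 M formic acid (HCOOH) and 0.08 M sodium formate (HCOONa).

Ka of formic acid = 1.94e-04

pKa = -log(1.94e-04) = 3.71. pH = pKa + log([A⁻]/[HA]) = 3.71 + log(0.08/0.16)

pH = 3.41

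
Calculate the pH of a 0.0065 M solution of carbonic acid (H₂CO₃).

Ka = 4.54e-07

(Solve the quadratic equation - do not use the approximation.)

x² + Ka×x - Ka×C = 0. Using quadratic formula: [H⁺] = 5.4097e-05

pH = 4.27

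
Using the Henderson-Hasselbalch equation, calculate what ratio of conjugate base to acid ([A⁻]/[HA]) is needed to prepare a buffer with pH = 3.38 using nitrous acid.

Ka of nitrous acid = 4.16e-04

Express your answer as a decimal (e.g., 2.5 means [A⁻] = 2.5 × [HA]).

pKa = -log(4.16e-04) = 3.3809. pH = pKa + log([A⁻]/[HA]), so log([A⁻]/[HA]) = pH − pKa = 3.38 − 3.3809 = -0.0009. [A⁻]/[HA] = 10^(-0.0009) = 0.998

[A⁻]/[HA] = 0.998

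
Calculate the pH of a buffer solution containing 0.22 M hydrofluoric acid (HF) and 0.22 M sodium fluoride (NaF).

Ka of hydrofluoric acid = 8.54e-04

pKa = -log(8.54e-04) = 3.07. pH = pKa + log([A⁻]/[HA]) = 3.07 + log(0.22/0.22)

pH = 3.07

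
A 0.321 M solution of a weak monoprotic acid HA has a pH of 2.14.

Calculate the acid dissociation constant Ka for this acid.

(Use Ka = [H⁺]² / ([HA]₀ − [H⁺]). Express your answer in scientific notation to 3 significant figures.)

[H⁺] = 10^(−pH) = 10^(−2.14) = 7.244e-03 M. For HA ⇌ H⁺ + A⁻, Ka = [H⁺][A⁻]/[HA] = [H⁺]² / ([HA]₀ − [H⁺]) = (7.244e-03)² / (0.321 − 7.244e-03) = 1.67e-04.

K_a = 1.67e-04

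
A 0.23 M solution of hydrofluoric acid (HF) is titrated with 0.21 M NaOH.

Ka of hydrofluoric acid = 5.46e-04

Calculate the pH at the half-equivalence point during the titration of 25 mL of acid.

At half-equivalence [HA] = [A⁻], so Henderson-Hasselbalch gives pH = pKa = -log(5.46e-04) = 3.26.

pH = pKa = 3.26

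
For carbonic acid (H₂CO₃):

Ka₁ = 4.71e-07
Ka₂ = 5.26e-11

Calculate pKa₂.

pKa₂ = -log(Ka₂) = -log(5.26e-11) = 10.28.

pK_{a2} = 10.28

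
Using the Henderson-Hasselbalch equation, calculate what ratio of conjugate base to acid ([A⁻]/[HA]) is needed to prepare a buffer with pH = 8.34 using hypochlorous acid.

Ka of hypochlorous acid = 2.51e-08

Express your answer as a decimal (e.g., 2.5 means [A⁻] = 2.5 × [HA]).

pKa = -log(2.51e-08) = 7.6003. pH = pKa + log([A⁻]/[HA]), so log([A⁻]/[HA]) = pH − pKa = 8.34 − 7.6003 = 0.7397. [A⁻]/[HA] = 10^(0.7397) = 5.49

[A⁻]/[HA] = 5.49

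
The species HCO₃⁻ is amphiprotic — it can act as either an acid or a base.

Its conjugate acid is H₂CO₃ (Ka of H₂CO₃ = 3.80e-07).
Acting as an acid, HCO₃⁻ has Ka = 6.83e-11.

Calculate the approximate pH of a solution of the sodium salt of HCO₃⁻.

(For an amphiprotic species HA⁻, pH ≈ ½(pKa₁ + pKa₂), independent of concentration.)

pKa₁ = -log(3.80e-07) = 6.42; pKa₂ = -log(6.83e-11) = 10.17. For an amphiprotic species, pH ≈ ½(pKa₁ + pKa₂) = ½(6.42 + 10.17) = 8.29.

pH = 8.29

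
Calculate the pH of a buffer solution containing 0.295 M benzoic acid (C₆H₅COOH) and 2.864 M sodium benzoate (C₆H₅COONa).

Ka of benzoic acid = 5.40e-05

pKa = -log(5.40e-05) = 4.27. pH = pKa + log([A⁻]/[HA]) = 4.27 + log(2.864/0.295)

pH = 5.25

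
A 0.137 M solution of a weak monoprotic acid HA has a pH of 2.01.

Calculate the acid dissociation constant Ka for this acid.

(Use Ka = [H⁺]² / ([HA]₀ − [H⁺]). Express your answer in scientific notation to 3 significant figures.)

[H⁺] = 10^(−pH) = 10^(−2.01) = 9.772e-03 M. For HA ⇌ H⁺ + A⁻, Ka = [H⁺][A⁻]/[HA] = [H⁺]² / ([HA]₀ − [H⁺]) = (9.772e-03)² / (0.137 − 9.772e-03) = 7.51e-04.

K_a = 7.51e-04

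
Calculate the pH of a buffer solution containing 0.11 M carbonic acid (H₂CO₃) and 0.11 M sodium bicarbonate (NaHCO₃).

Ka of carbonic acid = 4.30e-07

pKa = -log(4.30e-07) = 6.37. pH = pKa + log([A⁻]/[HA]) = 6.37 + log(0.11/0.11)

pH = 6.37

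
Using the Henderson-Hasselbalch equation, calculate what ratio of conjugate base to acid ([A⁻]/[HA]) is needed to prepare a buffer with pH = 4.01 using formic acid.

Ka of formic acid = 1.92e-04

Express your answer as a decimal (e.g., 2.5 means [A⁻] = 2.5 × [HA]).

pKa = -log(1.92e-04) = 3.7167. pH = pKa + log([A⁻]/[HA]), so log([A⁻]/[HA]) = pH − pKa = 4.01 − 3.7167 = 0.2933. [A⁻]/[HA] = 10^(0.2933) = 1.96

[A⁻]/[HA] = 1.96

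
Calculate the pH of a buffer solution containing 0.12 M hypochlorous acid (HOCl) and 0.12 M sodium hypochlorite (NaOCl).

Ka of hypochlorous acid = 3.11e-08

pKa = -log(3.11e-08) = 7.51. pH = pKa + log([A⁻]/[HA]) = 7.51 + log(0.12/0.12)

pH = 7.51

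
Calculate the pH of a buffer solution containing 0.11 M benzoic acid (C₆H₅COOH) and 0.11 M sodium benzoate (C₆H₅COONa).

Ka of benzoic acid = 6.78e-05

pKa = -log(6.78e-05) = 4.17. pH = pKa + log([A⁻]/[HA]) = 4.17 + log(0.11/0.11)

pH = 4.17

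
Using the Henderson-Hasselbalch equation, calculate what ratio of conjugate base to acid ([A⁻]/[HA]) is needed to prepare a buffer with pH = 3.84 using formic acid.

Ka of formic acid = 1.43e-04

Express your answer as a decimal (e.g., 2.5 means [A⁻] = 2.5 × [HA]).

pKa = -log(1.43e-04) = 3.8447. pH = pKa + log([A⁻]/[HA]), so log([A⁻]/[HA]) = pH − pKa = 3.84 − 3.8447 = -0.0047. [A⁻]/[HA] = 10^(-0.0047) = 0.989

[A⁻]/[HA] = 0.989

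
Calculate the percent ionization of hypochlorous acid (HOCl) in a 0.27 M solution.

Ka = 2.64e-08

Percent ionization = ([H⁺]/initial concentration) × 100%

Using Ka equilibrium: x² + Ka×x - Ka×C = 0. Solving: [H⁺] = 8.4414e-05. Percent = (8.4414e-05/0.27) × 100

Percent ionization = 0.0313%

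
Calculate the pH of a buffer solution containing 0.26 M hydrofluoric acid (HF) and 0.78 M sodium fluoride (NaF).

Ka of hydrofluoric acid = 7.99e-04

pKa = -log(7.99e-04) = 3.10. pH = pKa + log([A⁻]/[HA]) = 3.10 + log(0.78/0.26)

pH = 3.57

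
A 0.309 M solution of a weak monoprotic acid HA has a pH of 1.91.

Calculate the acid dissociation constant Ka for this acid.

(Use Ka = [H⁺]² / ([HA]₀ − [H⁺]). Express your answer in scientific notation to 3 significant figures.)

[H⁺] = 10^(−pH) = 10^(−1.91) = 1.230e-02 M. For HA ⇌ H⁺ + A⁻, Ka = [H⁺][A⁻]/[HA] = [H⁺]² / ([HA]₀ − [H⁺]) = (1.230e-02)² / (0.309 − 1.230e-02) = 5.10e-04.

K_a = 5.10e-04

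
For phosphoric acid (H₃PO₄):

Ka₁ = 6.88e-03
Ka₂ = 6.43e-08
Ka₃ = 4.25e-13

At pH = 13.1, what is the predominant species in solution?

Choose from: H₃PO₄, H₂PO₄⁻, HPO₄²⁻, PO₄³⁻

pKa₁ = 2.16, pKa₂ = 7.19, pKa₃ = 12.37. For a polyprotic acid the predominant species crosses at each pKa: below pKa_n the protonated form dominates, above it the deprotonated form does. At pH = 13.1, the predominant species is PO₄³⁻.

PO₄³⁻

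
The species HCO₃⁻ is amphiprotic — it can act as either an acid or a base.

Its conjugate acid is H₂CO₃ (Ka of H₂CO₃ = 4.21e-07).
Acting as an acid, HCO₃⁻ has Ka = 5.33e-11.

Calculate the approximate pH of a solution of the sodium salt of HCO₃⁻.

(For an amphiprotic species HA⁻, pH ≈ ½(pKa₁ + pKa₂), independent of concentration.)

pKa₁ = -log(4.21e-07) = 6.38; pKa₂ = -log(5.33e-11) = 10.27. For an amphiprotic species, pH ≈ ½(pKa₁ + pKa₂) = ½(6.38 + 10.27) = 8.32.

pH = 8.32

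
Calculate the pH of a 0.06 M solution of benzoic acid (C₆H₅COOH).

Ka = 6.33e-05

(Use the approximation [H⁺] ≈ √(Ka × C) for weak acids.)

[H⁺] = √(Ka × C) = √(6.33e-05 × 0.06) = 1.9488e-03. pH = -log(1.9488e-03)

pH = 2.71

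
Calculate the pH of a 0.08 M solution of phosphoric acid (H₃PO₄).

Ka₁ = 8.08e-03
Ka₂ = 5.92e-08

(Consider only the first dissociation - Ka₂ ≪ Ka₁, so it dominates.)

First dissociation dominates. From Ka₁ = [H⁺][HA⁻]/[H₂A], x² + Ka₁·x − Ka₁·C = 0 with C = 0.08 M and Ka₁ = 8.08e-03. Solving: [H⁺] = (−Ka₁ + √(Ka₁² + 4·Ka₁·C)) / 2 = 2.1703e-02 M. pH = -log(2.1703e-02) = 1.66.

pH = 1.66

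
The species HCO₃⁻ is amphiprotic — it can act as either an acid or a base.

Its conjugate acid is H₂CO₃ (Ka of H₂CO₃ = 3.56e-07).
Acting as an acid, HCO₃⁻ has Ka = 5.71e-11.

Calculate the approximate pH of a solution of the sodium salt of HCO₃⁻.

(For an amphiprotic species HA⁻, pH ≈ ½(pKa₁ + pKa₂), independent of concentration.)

pKa₁ = -log(3.56e-07) = 6.45; pKa₂ = -log(5.71e-11) = 10.24. For an amphiprotic species, pH ≈ ½(pKa₁ + pKa₂) = ½(6.45 + 10.24) = 8.35.

pH = 8.35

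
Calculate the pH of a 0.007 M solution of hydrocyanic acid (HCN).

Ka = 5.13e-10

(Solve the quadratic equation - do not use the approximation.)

x² + Ka×x - Ka×C = 0. Using quadratic formula: [H⁺] = 1.8947e-06

pH = 5.72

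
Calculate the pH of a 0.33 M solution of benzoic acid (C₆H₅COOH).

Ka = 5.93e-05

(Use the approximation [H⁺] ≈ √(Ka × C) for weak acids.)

[H⁺] = √(Ka × C) = √(5.93e-05 × 0.33) = 4.4237e-03. pH = -log(4.4237e-03)

pH = 2.35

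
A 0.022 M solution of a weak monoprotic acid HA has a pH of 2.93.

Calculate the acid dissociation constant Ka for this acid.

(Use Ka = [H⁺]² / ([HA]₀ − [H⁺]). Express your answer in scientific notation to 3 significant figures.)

[H⁺] = 10^(−pH) = 10^(−2.93) = 1.175e-03 M. For HA ⇌ H⁺ + A⁻, Ka = [H⁺][A⁻]/[HA] = [H⁺]² / ([HA]₀ − [H⁺]) = (1.175e-03)² / (0.022 − 1.175e-03) = 6.63e-05.

K_a = 6.63e-05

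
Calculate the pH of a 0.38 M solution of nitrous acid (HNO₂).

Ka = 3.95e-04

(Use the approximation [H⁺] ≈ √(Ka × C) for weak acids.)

[H⁺] = √(Ka × C) = √(3.95e-04 × 0.38) = 1.2252e-02. pH = -log(1.2252e-02)

pH = 1.91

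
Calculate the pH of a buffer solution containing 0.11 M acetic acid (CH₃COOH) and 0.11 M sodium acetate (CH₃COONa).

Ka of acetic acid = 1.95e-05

pKa = -log(1.95e-05) = 4.71. pH = pKa + log([A⁻]/[HA]) = 4.71 + log(0.11/0.11)

pH = 4.71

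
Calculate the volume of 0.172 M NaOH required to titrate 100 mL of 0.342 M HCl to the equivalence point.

At equivalence: moles acid = moles base. moles HCl = 0.342 × 100/1000 = 0.0342 mol. V_base = moles / 0.172 × 1000 = 198.8 mL.

V_{base} = 198.8 mL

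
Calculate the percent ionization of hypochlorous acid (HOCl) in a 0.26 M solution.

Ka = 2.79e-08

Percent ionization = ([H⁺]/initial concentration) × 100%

Using Ka equilibrium: x² + Ka×x - Ka×C = 0. Solving: [H⁺] = 8.5156e-05. Percent = (8.5156e-05/0.26) × 100

Percent ionization = 0.0328%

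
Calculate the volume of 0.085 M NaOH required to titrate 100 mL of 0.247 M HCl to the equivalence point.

At equivalence: moles acid = moles base. moles HCl = 0.247 × 100/1000 = 0.0247 mol. V_base = moles / 0.085 × 1000 = 290.6 mL.

V_{base} = 290.6 mL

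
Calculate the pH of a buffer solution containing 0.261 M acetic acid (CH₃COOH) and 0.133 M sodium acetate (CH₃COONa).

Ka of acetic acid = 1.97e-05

pKa = -log(1.97e-05) = 4.71. pH = pKa + log([A⁻]/[HA]) = 4.71 + log(0.133/0.261)

pH = 4.41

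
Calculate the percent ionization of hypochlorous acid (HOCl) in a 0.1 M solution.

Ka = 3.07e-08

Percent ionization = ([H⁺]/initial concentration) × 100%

Using Ka equilibrium: x² + Ka×x - Ka×C = 0. Solving: [H⁺] = 5.5392e-05. Percent = (5.5392e-05/0.1) × 100

Percent ionization = 0.0554%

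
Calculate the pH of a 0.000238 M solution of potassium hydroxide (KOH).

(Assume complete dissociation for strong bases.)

[OH⁻] = 0.000238 M for strong base. pOH = -log[OH⁻] = 3.62, pH = 14 - pOH

pH = 10.38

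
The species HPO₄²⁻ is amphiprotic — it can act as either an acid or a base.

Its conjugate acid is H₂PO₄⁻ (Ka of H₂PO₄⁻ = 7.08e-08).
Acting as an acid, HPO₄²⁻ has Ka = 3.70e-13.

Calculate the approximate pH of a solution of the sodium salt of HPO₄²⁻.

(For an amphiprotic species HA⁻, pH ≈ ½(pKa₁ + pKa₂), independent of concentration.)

pKa₁ = -log(7.08e-08) = 7.15; pKa₂ = -log(3.70e-13) = 12.43. For an amphiprotic species, pH ≈ ½(pKa₁ + pKa₂) = ½(7.15 + 12.43) = 9.79.

pH = 9.79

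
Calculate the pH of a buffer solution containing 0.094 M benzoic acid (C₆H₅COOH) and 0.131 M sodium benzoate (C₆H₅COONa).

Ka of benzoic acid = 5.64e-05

pKa = -log(5.64e-05) = 4.25. pH = pKa + log([A⁻]/[HA]) = 4.25 + log(0.131/0.094)

pH = 4.39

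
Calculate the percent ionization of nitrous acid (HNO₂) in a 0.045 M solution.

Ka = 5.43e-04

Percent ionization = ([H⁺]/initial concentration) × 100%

Using Ka equilibrium: x² + Ka×x - Ka×C = 0. Solving: [H⁺] = 4.6791e-03. Percent = (4.6791e-03/0.045) × 100

Percent ionization = 10.4%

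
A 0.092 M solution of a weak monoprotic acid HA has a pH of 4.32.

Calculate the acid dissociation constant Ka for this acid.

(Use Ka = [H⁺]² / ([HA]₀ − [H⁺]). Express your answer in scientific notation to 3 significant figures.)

[H⁺] = 10^(−pH) = 10^(−4.32) = 4.786e-05 M. For HA ⇌ H⁺ + A⁻, Ka = [H⁺][A⁻]/[HA] = [H⁺]² / ([HA]₀ − [H⁺]) = (4.786e-05)² / (0.092 − 4.786e-05) = 2.49e-08.

K_a = 2.49e-08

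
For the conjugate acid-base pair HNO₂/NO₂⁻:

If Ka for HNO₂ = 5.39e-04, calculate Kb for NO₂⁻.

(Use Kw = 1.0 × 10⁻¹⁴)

For a conjugate pair Ka × Kb = Kw, so Kb = Kw/Ka = 1.0 × 10⁻¹⁴ / 5.39e-04 = 1.86e-11.

K_b = 1.86e-11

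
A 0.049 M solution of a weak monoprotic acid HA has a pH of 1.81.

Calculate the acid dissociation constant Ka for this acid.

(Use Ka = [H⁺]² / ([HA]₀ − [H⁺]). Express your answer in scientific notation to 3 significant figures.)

[H⁺] = 10^(−pH) = 10^(−1.81) = 1.549e-02 M. For HA ⇌ H⁺ + A⁻, Ka = [H⁺][A⁻]/[HA] = [H⁺]² / ([HA]₀ − [H⁺]) = (1.549e-02)² / (0.049 − 1.549e-02) = 7.16e-03.

K_a = 7.16e-03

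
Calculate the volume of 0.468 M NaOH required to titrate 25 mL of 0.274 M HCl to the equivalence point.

At equivalence: moles acid = moles base. moles HCl = 0.274 × 25/1000 = 0.00685 mol. V_base = moles / 0.468 × 1000 = 14.6 mL.

V_{base} = 14.6 mL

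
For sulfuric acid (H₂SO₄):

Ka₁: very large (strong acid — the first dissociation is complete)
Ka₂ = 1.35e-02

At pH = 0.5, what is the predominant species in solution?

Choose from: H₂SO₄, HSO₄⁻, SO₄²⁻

The first dissociation is complete, so H₂SO₄ itself is never the predominant species in water; pKa₂ = -log(1.35e-02) = 1.87. For a polyprotic acid the predominant species crosses at each pKa: below pKa_n the protonated form dominates, above it the deprotonated form does. At pH = 0.5, the predominant species is HSO₄⁻.

HSO₄⁻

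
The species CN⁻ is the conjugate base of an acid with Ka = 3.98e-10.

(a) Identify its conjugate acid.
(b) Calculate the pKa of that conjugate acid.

(a) The conjugate acid is formed by adding one H⁺ to CN⁻, giving HCN. (b) pKa = -log(Ka) = -log(3.98e-10) = 9.40.

Conjugate acid: HCN; pK_a = 9.40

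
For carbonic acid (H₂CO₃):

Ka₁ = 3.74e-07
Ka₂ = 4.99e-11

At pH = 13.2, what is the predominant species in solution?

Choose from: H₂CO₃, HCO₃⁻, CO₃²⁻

pKa₁ = 6.43, pKa₂ = 10.30. For a polyprotic acid the predominant species crosses at each pKa: below pKa_n the protonated form dominates, above it the deprotonated form does. At pH = 13.2, the predominant species is CO₃²⁻.

CO₃²⁻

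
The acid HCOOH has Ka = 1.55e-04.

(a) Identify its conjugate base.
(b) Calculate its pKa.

(a) The conjugate base is formed by removing one H⁺ from HCOOH, giving HCOO⁻. (b) pKa = -log(Ka) = -log(1.55e-04) = 3.81.

Conjugate base: HCOO⁻; pK_a = 3.81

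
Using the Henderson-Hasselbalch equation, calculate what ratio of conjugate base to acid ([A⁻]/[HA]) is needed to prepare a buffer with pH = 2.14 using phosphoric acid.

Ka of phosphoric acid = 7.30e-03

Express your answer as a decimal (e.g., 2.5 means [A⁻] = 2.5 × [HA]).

pKa = -log(7.30e-03) = 2.1367. pH = pKa + log([A⁻]/[HA]), so log([A⁻]/[HA]) = pH − pKa = 2.14 − 2.1367 = 0.0033. [A⁻]/[HA] = 10^(0.0033) = 1.01

[A⁻]/[HA] = 1.01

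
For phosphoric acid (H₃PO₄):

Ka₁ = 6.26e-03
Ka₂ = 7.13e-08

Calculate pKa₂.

pKa₂ = -log(Ka₂) = -log(7.13e-08) = 7.15.

pK_{a2} = 7.15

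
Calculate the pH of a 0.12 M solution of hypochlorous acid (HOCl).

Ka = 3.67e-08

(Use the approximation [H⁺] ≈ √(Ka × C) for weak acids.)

[H⁺] = √(Ka × C) = √(3.67e-08 × 0.12) = 6.6363e-05. pH = -log(6.6363e-05)

pH = 4.18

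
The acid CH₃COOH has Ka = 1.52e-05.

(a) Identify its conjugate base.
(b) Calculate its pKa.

(a) The conjugate base is formed by removing one H⁺ from CH₃COOH, giving CH₃COO⁻. (b) pKa = -log(Ka) = -log(1.52e-05) = 4.82.

Conjugate base: CH₃COO⁻; pK_a = 4.82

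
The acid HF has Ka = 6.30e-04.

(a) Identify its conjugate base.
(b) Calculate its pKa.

(a) The conjugate base is formed by removing one H⁺ from HF, giving F⁻. (b) pKa = -log(Ka) = -log(6.30e-04) = 3.20.

Conjugate base: F⁻; pK_a = 3.20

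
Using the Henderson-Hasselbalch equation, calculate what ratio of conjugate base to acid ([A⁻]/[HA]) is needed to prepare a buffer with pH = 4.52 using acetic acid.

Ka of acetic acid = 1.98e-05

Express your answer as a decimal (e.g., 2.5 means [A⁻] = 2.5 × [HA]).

pKa = -log(1.98e-05) = 4.7033. pH = pKa + log([A⁻]/[HA]), so log([A⁻]/[HA]) = pH − pKa = 4.52 − 4.7033 = -0.1833. [A⁻]/[HA] = 10^(-0.1833) = 0.656

[A⁻]/[HA] = 0.656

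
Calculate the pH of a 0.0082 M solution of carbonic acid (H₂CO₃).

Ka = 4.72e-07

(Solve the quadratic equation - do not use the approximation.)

x² + Ka×x - Ka×C = 0. Using quadratic formula: [H⁺] = 6.1977e-05

pH = 4.21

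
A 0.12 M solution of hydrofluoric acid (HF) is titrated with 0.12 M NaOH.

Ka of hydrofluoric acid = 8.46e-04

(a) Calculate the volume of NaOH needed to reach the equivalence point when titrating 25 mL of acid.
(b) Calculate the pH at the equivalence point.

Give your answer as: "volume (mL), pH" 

moles acid = 0.12 × 25/1000 = 0.003 mol; V_base = moles/0.12 × 1000 = 25.0 mL. At equivalence only the conjugate base is present: [A⁻] = 0.003/0.050 = 6.0000e-02 M. Kb = Kw/Ka = 1.18e-11; [OH⁻] = √(Kb × [A⁻]) = 8.4215e-07; pOH = 6.07; pH = 14 - pOH = 7.93.

V = 25.0 mL, pH = 7.93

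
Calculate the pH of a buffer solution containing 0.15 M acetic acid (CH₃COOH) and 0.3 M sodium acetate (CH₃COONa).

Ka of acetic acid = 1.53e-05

pKa = -log(1.53e-05) = 4.82. pH = pKa + log([A⁻]/[HA]) = 4.82 + log(0.3/0.15)

pH = 5.12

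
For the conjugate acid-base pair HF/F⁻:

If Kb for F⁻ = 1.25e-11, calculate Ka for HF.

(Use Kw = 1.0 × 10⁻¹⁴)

For a conjugate pair Ka × Kb = Kw, so Ka = Kw/Kb = 1.0 × 10⁻¹⁴ / 1.25e-11 = 8.00e-04.

K_a = 8.00e-04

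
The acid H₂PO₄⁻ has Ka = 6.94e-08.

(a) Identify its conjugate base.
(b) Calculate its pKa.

(a) The conjugate base is formed by removing one H⁺ from H₂PO₄⁻, giving HPO₄²⁻. (b) pKa = -log(Ka) = -log(6.94e-08) = 7.16.

Conjugate base: HPO₄²⁻; pK_a = 7.16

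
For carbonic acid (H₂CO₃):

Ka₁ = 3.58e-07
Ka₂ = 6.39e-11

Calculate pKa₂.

pKa₂ = -log(Ka₂) = -log(6.39e-11) = 10.19.

pK_{a2} = 10.19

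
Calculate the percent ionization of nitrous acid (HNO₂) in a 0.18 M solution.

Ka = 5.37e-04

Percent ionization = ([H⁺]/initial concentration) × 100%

Using Ka equilibrium: x² + Ka×x - Ka×C = 0. Solving: [H⁺] = 9.5667e-03. Percent = (9.5667e-03/0.18) × 100

Percent ionization = 5.31%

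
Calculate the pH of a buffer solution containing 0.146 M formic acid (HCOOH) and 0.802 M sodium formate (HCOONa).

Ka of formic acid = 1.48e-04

pKa = -log(1.48e-04) = 3.83. pH = pKa + log([A⁻]/[HA]) = 3.83 + log(0.802/0.146)

pH = 4.57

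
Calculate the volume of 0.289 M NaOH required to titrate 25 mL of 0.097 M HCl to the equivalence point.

At equivalence: moles acid = moles base. moles HCl = 0.097 × 25/1000 = 0.002425 mol. V_base = moles / 0.289 × 1000 = 8.4 mL.

V_{base} = 8.4 mL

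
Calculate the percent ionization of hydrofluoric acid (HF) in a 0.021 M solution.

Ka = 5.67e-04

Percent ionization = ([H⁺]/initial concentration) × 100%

Using Ka equilibrium: x² + Ka×x - Ka×C = 0. Solving: [H⁺] = 3.1788e-03. Percent = (3.1788e-03/0.021) × 100

Percent ionization = 15.1%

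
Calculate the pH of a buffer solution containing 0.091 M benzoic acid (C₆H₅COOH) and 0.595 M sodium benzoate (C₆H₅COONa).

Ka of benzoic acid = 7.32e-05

pKa = -log(7.32e-05) = 4.14. pH = pKa + log([A⁻]/[HA]) = 4.14 + log(0.595/0.091)

pH = 4.95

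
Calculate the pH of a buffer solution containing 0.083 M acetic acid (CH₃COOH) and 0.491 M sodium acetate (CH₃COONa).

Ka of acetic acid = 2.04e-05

pKa = -log(2.04e-05) = 4.69. pH = pKa + log([A⁻]/[HA]) = 4.69 + log(0.491/0.083)

pH = 5.46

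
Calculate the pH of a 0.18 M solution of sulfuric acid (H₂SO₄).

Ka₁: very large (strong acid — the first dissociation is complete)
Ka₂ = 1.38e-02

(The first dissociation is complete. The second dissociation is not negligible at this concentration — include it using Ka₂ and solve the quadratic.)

First dissociation is complete: [H⁺]₀ = [HSO₄⁻]₀ = C = 0.18 M. Second dissociation HSO₄⁻ ⇌ H⁺ + SO₄²⁻: let x = [SO₄²⁻]. Ka₂ = (C + x)·x / (C − x) = 1.38e-02 → x² + (C + Ka₂)·x − Ka₂·C = 0 → x² + 0.19380·x − 2.484e-03 = 0. x = (−0.19380 + √(0.19380² + 4 × 2.484e-03)) / 2 = 1.2066e-02 M. [H⁺] = C + x = 0.18 + 1.2066e-02 = 1.9207e-01 M. pH = -log(1.9207e-01) = 0.72.

pH = 0.72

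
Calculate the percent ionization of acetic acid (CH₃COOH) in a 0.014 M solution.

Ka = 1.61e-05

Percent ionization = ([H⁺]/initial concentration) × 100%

Using Ka equilibrium: x² + Ka×x - Ka×C = 0. Solving: [H⁺] = 4.6678e-04. Percent = (4.6678e-04/0.014) × 100

Percent ionization = 3.33%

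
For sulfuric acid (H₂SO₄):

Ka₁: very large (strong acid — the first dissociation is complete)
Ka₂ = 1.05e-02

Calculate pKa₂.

pKa₂ = -log(Ka₂) = -log(1.05e-02) = 1.98.

pK_{a2} = 1.98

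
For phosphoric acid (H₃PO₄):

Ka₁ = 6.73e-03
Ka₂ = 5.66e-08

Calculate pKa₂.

pKa₂ = -log(Ka₂) = -log(5.66e-08) = 7.25.

pK_{a2} = 7.25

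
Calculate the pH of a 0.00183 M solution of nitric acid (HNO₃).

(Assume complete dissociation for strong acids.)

[H⁺] = 0.00183 M for strong acid. pH = -log[H⁺] = -log(0.00183)

pH = 2.74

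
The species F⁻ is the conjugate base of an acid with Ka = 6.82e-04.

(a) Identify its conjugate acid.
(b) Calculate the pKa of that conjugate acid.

(a) The conjugate acid is formed by adding one H⁺ to F⁻, giving HF. (b) pKa = -log(Ka) = -log(6.82e-04) = 3.17.

Conjugate acid: HF; pK_a = 3.17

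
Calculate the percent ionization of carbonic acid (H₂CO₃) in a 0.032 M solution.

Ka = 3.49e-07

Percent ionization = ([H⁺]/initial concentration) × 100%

Using Ka equilibrium: x² + Ka×x - Ka×C = 0. Solving: [H⁺] = 1.0550e-04. Percent = (1.0550e-04/0.032) × 100

Percent ionization = 0.33%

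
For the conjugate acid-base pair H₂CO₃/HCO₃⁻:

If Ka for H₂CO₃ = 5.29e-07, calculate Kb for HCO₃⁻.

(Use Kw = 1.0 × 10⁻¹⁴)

For a conjugate pair Ka × Kb = Kw, so Kb = Kw/Ka = 1.0 × 10⁻¹⁴ / 5.29e-07 = 1.89e-08.

K_b = 1.89e-08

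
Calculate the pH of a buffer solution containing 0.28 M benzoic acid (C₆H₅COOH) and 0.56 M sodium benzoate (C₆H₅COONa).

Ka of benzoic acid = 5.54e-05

pKa = -log(5.54e-05) = 4.26. pH = pKa + log([A⁻]/[HA]) = 4.26 + log(0.56/0.28)

pH = 4.56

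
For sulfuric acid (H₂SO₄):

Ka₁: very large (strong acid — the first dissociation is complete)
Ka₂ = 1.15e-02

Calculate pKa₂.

pKa₂ = -log(Ka₂) = -log(1.15e-02) = 1.94.

pK_{a2} = 1.94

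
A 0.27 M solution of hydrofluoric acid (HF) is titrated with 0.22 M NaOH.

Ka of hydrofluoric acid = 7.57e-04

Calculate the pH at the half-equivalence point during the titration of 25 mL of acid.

At half-equivalence [HA] = [A⁻], so Henderson-Hasselbalch gives pH = pKa = -log(7.57e-04) = 3.12.

pH = pKa = 3.12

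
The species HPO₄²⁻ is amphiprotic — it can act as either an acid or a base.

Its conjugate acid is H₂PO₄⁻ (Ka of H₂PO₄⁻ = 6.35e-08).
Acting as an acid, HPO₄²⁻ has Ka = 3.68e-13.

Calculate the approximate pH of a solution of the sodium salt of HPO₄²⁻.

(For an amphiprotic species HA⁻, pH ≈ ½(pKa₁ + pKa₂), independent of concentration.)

pKa₁ = -log(6.35e-08) = 7.20; pKa₂ = -log(3.68e-13) = 12.43. For an amphiprotic species, pH ≈ ½(pKa₁ + pKa₂) = ½(7.20 + 12.43) = 9.82.

pH = 9.82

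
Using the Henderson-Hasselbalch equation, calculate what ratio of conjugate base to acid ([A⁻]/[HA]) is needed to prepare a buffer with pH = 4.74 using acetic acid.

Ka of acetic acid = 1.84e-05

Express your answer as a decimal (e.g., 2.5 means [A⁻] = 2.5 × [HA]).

pKa = -log(1.84e-05) = 4.7352. pH = pKa + log([A⁻]/[HA]), so log([A⁻]/[HA]) = pH − pKa = 4.74 − 4.7352 = 0.0048. [A⁻]/[HA] = 10^(0.0048) = 1.01

[A⁻]/[HA] = 1.01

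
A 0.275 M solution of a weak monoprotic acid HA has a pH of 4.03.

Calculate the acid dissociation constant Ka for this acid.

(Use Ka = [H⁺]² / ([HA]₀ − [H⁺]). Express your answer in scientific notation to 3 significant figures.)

[H⁺] = 10^(−pH) = 10^(−4.03) = 9.333e-05 M. For HA ⇌ H⁺ + A⁻, Ka = [H⁺][A⁻]/[HA] = [H⁺]² / ([HA]₀ − [H⁺]) = (9.333e-05)² / (0.275 − 9.333e-05) = 3.17e-08.

K_a = 3.17e-08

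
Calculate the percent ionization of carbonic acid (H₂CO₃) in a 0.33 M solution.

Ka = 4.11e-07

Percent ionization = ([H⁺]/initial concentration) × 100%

Using Ka equilibrium: x² + Ka×x - Ka×C = 0. Solving: [H⁺] = 3.6807e-04. Percent = (3.6807e-04/0.33) × 100

Percent ionization = 0.112%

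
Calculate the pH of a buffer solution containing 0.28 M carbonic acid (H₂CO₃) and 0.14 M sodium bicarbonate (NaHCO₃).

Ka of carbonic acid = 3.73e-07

pKa = -log(3.73e-07) = 6.43. pH = pKa + log([A⁻]/[HA]) = 6.43 + log(0.14/0.28)

pH = 6.13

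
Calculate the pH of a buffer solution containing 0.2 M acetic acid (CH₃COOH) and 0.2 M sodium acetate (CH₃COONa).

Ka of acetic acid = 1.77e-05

pKa = -log(1.77e-05) = 4.75. pH = pKa + log([A⁻]/[HA]) = 4.75 + log(0.2/0.2)

pH = 4.75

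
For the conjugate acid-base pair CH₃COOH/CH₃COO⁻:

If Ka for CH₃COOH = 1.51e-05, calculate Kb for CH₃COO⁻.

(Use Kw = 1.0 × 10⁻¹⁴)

For a conjugate pair Ka × Kb = Kw, so Kb = Kw/Ka = 1.0 × 10⁻¹⁴ / 1.51e-05 = 6.62e-10.

K_b = 6.62e-10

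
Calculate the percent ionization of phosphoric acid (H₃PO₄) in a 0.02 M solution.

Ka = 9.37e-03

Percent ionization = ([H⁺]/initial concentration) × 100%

Using Ka equilibrium: x² + Ka×x - Ka×C = 0. Solving: [H⁺] = 9.7839e-03. Percent = (9.7839e-03/0.02) × 100

Percent ionization = 48.9%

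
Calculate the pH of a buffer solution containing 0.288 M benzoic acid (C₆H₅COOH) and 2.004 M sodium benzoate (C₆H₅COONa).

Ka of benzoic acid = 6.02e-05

pKa = -log(6.02e-05) = 4.22. pH = pKa + log([A⁻]/[HA]) = 4.22 + log(2.004/0.288)

pH = 5.06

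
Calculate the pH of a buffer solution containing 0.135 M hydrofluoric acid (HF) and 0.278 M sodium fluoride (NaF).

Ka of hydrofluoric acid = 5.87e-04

pKa = -log(5.87e-04) = 3.23. pH = pKa + log([A⁻]/[HA]) = 3.23 + log(0.278/0.135)

pH = 3.55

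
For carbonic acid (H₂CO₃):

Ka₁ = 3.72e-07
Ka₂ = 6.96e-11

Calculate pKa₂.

pKa₂ = -log(Ka₂) = -log(6.96e-11) = 10.16.

pK_{a2} = 10.16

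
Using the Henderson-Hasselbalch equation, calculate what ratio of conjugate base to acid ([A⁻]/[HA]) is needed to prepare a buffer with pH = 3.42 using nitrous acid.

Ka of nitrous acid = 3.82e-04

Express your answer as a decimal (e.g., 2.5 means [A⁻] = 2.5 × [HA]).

pKa = -log(3.82e-04) = 3.4179. pH = pKa + log([A⁻]/[HA]), so log([A⁻]/[HA]) = pH − pKa = 3.42 − 3.4179 = 0.0021. [A⁻]/[HA] = 10^(0.0021) = 1.00

[A⁻]/[HA] = 1.00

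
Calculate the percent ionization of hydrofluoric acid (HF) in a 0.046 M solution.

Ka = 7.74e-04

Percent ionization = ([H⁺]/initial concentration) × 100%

Using Ka equilibrium: x² + Ka×x - Ka×C = 0. Solving: [H⁺] = 5.5924e-03. Percent = (5.5924e-03/0.046) × 100

Percent ionization = 12.2%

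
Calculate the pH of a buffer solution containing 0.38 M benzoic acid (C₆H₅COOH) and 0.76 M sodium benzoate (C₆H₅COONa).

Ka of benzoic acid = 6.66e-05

pKa = -log(6.66e-05) = 4.18. pH = pKa + log([A⁻]/[HA]) = 4.18 + log(0.76/0.38)

pH = 4.48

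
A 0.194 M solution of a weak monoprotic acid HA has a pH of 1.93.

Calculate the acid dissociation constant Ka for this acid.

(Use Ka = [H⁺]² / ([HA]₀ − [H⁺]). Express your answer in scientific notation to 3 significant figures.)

[H⁺] = 10^(−pH) = 10^(−1.93) = 1.175e-02 M. For HA ⇌ H⁺ + A⁻, Ka = [H⁺][A⁻]/[HA] = [H⁺]² / ([HA]₀ − [H⁺]) = (1.175e-02)² / (0.194 − 1.175e-02) = 7.57e-04.

K_a = 7.57e-04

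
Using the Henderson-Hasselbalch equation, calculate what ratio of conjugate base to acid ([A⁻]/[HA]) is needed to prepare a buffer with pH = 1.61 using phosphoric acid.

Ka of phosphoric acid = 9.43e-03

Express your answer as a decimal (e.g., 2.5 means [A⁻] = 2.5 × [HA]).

pKa = -log(9.43e-03) = 2.0255. pH = pKa + log([A⁻]/[HA]), so log([A⁻]/[HA]) = pH − pKa = 1.61 − 2.0255 = -0.4155. [A⁻]/[HA] = 10^(-0.4155) = 0.384

[A⁻]/[HA] = 0.384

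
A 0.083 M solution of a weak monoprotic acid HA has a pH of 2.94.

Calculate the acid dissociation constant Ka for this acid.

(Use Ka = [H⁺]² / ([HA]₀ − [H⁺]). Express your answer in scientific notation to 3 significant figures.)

[H⁺] = 10^(−pH) = 10^(−2.94) = 1.148e-03 M. For HA ⇌ H⁺ + A⁻, Ka = [H⁺][A⁻]/[HA] = [H⁺]² / ([HA]₀ − [H⁺]) = (1.148e-03)² / (0.083 − 1.148e-03) = 1.61e-05.

K_a = 1.61e-05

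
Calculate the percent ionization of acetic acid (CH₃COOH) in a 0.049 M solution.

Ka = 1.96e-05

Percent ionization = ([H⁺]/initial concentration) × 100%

Using Ka equilibrium: x² + Ka×x - Ka×C = 0. Solving: [H⁺] = 9.7025e-04. Percent = (9.7025e-04/0.049) × 100

Percent ionization = 1.98%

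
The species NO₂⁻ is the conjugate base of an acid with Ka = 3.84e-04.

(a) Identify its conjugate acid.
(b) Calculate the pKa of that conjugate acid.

(a) The conjugate acid is formed by adding one H⁺ to NO₂⁻, giving HNO₂. (b) pKa = -log(Ka) = -log(3.84e-04) = 3.42.

Conjugate acid: HNO₂; pK_a = 3.42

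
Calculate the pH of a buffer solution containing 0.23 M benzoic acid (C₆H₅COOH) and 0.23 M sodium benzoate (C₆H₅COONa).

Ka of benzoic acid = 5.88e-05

pKa = -log(5.88e-05) = 4.23. pH = pKa + log([A⁻]/[HA]) = 4.23 + log(0.23/0.23)

pH = 4.23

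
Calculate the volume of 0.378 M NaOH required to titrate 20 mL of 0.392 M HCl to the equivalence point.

At equivalence: moles acid = moles base. moles HCl = 0.392 × 20/1000 = 0.00784 mol. V_base = moles / 0.378 × 1000 = 20.7 mL.

V_{base} = 20.7 mL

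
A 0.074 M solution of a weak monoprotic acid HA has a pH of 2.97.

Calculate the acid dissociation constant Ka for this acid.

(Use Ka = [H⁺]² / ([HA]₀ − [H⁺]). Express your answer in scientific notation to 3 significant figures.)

[H⁺] = 10^(−pH) = 10^(−2.97) = 1.072e-03 M. For HA ⇌ H⁺ + A⁻, Ka = [H⁺][A⁻]/[HA] = [H⁺]² / ([HA]₀ − [H⁺]) = (1.072e-03)² / (0.074 − 1.072e-03) = 1.57e-05.

K_a = 1.57e-05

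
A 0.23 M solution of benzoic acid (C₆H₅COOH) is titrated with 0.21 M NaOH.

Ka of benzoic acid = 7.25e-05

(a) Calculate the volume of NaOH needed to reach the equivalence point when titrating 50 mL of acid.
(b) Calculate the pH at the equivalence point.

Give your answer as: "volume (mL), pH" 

moles acid = 0.23 × 50/1000 = 0.0115 mol; V_base = moles/0.21 × 1000 = 54.8 mL. At equivalence only the conjugate base is present: [A⁻] = 0.0115/0.105 = 1.0977e-01 M. Kb = Kw/Ka = 1.38e-10; [OH⁻] = √(Kb × [A⁻]) = 3.8912e-06; pOH = 5.41; pH = 14 - pOH = 8.59.

V = 54.8 mL, pH = 8.59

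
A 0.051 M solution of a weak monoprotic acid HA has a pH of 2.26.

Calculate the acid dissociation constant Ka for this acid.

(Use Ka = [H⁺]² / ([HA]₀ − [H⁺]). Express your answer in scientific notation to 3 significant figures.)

[H⁺] = 10^(−pH) = 10^(−2.26) = 5.495e-03 M. For HA ⇌ H⁺ + A⁻, Ka = [H⁺][A⁻]/[HA] = [H⁺]² / ([HA]₀ − [H⁺]) = (5.495e-03)² / (0.051 − 5.495e-03) = 6.64e-04.

K_a = 6.64e-04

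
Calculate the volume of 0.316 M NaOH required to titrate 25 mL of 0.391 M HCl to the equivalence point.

At equivalence: moles acid = moles base. moles HCl = 0.391 × 25/1000 = 0.009775 mol. V_base = moles / 0.316 × 1000 = 30.9 mL.

V_{base} = 30.9 mL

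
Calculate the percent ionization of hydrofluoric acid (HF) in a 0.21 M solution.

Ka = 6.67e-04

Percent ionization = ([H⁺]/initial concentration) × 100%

Using Ka equilibrium: x² + Ka×x - Ka×C = 0. Solving: [H⁺] = 1.1506e-02. Percent = (1.1506e-02/0.21) × 100

Percent ionization = 5.48%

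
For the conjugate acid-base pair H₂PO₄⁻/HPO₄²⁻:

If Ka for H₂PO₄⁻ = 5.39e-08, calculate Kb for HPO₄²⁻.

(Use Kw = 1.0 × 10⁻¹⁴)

For a conjugate pair Ka × Kb = Kw, so Kb = Kw/Ka = 1.0 × 10⁻¹⁴ / 5.39e-08 = 1.86e-07.

K_b = 1.86e-07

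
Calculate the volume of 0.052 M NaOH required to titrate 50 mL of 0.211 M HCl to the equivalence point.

At equivalence: moles acid = moles base. moles HCl = 0.211 × 50/1000 = 0.01055 mol. V_base = moles / 0.052 × 1000 = 202.9 mL.

V_{base} = 202.9 mL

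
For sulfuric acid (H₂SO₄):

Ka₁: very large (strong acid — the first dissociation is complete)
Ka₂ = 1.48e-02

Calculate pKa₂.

pKa₂ = -log(Ka₂) = -log(1.48e-02) = 1.83.

pK_{a2} = 1.83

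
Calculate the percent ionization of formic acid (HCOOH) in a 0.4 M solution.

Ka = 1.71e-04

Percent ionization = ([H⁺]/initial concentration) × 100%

Using Ka equilibrium: x² + Ka×x - Ka×C = 0. Solving: [H⁺] = 8.1854e-03. Percent = (8.1854e-03/0.4) × 100

Percent ionization = 2.05%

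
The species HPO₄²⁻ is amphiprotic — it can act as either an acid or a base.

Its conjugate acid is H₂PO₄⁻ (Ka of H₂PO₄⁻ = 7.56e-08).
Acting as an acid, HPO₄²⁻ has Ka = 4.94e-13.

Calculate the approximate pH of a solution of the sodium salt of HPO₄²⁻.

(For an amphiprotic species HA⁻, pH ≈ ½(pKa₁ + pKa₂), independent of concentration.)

pKa₁ = -log(7.56e-08) = 7.12; pKa₂ = -log(4.94e-13) = 12.31. For an amphiprotic species, pH ≈ ½(pKa₁ + pKa₂) = ½(7.12 + 12.31) = 9.71.

pH = 9.71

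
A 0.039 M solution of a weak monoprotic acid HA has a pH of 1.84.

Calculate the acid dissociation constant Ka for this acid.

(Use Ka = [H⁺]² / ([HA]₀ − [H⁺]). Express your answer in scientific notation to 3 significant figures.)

[H⁺] = 10^(−pH) = 10^(−1.84) = 1.445e-02 M. For HA ⇌ H⁺ + A⁻, Ka = [H⁺][A⁻]/[HA] = [H⁺]² / ([HA]₀ − [H⁺]) = (1.445e-02)² / (0.039 − 1.445e-02) = 8.51e-03.

K_a = 8.51e-03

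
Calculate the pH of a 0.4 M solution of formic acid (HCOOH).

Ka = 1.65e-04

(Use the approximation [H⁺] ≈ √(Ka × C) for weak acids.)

[H⁺] = √(Ka × C) = √(1.65e-04 × 0.4) = 8.1240e-03. pH = -log(8.1240e-03)

pH = 2.09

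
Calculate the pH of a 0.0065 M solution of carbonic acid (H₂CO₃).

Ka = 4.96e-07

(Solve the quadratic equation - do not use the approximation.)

x² + Ka×x - Ka×C = 0. Using quadratic formula: [H⁺] = 5.6533e-05

pH = 4.25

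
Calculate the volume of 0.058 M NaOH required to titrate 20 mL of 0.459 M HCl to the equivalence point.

At equivalence: moles acid = moles base. moles HCl = 0.459 × 20/1000 = 0.00918 mol. V_base = moles / 0.058 × 1000 = 158.3 mL.

V_{base} = 158.3 mL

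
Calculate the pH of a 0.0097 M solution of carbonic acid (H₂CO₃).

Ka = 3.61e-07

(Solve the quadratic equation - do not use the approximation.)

x² + Ka×x - Ka×C = 0. Using quadratic formula: [H⁺] = 5.8995e-05

pH = 4.23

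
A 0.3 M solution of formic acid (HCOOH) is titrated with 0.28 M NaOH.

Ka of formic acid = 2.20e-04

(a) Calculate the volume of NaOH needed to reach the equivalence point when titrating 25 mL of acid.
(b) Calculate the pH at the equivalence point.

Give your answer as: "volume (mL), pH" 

moles acid = 0.3 × 25/1000 = 0.0075 mol; V_base = moles/0.28 × 1000 = 26.8 mL. At equivalence only the conjugate base is present: [A⁻] = 0.0075/0.052 = 1.4483e-01 M. Kb = Kw/Ka = 4.55e-11; [OH⁻] = √(Kb × [A⁻]) = 2.5657e-06; pOH = 5.59; pH = 14 - pOH = 8.41.

V = 26.8 mL, pH = 8.41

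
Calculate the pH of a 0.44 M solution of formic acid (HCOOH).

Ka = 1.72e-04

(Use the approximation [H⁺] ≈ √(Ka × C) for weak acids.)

[H⁺] = √(Ka × C) = √(1.72e-04 × 0.44) = 8.6994e-03. pH = -log(8.6994e-03)

pH = 2.06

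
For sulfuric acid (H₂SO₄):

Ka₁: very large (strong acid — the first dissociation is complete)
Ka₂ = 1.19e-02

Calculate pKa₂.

pKa₂ = -log(Ka₂) = -log(1.19e-02) = 1.92.

pK_{a2} = 1.92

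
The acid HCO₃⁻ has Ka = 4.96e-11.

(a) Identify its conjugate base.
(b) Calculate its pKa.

(a) The conjugate base is formed by removing one H⁺ from HCO₃⁻, giving CO₃²⁻. (b) pKa = -log(Ka) = -log(4.96e-11) = 10.30.

Conjugate base: CO₃²⁻; pK_a = 10.30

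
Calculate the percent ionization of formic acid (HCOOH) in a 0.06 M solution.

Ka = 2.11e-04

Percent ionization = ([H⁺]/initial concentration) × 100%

Using Ka equilibrium: x² + Ka×x - Ka×C = 0. Solving: [H⁺] = 3.4542e-03. Percent = (3.4542e-03/0.06) × 100

Percent ionization = 5.76%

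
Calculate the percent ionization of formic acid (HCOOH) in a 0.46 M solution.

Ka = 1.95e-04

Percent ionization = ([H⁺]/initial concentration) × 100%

Using Ka equilibrium: x² + Ka×x - Ka×C = 0. Solving: [H⁺] = 9.3740e-03. Percent = (9.3740e-03/0.46) × 100

Percent ionization = 2.04%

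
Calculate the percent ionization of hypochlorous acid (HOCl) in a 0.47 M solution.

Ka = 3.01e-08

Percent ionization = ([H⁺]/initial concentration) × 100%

Using Ka equilibrium: x² + Ka×x - Ka×C = 0. Solving: [H⁺] = 1.1893e-04. Percent = (1.1893e-04/0.47) × 100

Percent ionization = 0.0253%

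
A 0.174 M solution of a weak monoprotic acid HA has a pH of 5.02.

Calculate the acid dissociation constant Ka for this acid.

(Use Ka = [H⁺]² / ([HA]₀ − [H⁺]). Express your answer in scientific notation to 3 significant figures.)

[H⁺] = 10^(−pH) = 10^(−5.02) = 9.550e-06 M. For HA ⇌ H⁺ + A⁻, Ka = [H⁺][A⁻]/[HA] = [H⁺]² / ([HA]₀ − [H⁺]) = (9.550e-06)² / (0.174 − 9.550e-06) = 5.24e-10.

K_a = 5.24e-10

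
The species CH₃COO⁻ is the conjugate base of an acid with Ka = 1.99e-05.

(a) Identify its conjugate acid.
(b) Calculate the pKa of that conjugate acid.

(a) The conjugate acid is formed by adding one H⁺ to CH₃COO⁻, giving CH₃COOH. (b) pKa = -log(Ka) = -log(1.99e-05) = 4.70.

Conjugate acid: CH₃COOH; pK_a = 4.70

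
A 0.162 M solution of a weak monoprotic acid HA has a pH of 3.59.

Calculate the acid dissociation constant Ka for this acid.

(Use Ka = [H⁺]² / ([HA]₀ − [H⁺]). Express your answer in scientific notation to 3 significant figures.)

[H⁺] = 10^(−pH) = 10^(−3.59) = 2.570e-04 M. For HA ⇌ H⁺ + A⁻, Ka = [H⁺][A⁻]/[HA] = [H⁺]² / ([HA]₀ − [H⁺]) = (2.570e-04)² / (0.162 − 2.570e-04) = 4.08e-07.

K_a = 4.08e-07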